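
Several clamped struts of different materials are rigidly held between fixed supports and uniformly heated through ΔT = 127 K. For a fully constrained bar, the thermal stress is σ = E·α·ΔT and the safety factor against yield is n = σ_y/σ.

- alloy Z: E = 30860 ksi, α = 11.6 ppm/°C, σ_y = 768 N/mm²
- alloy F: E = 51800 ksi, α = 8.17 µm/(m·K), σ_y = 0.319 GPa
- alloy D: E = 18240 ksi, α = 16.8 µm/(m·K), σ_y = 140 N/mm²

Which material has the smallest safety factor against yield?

alloy D

Per material, after unit conversion:
  alloy Z: E = 212.8, α = 11.6, σ_y = 768.0 → σ = 313 MPa, n = 2.45
  alloy F: E = 357.1, α = 8.17, σ_y = 319.0 → σ = 371 MPa, n = 0.861
  alloy D: E = 125.8, α = 16.8, σ_y = 140.0 → σ = 268 MPa, n = 0.522
Smallest n: alloy D with n = 0.522.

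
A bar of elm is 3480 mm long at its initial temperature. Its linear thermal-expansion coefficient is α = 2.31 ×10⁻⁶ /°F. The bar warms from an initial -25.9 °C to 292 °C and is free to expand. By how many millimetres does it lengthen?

4.60 mm

Convert α: 2.31×10⁻⁶/°F × (9/5) = 4.16×10⁻⁶/K.
ΔT = 292 − (-25.9) = 317.9 K.
ΔL = α·L₀·ΔT = 4.16×10⁻⁶ × 3480 mm × 317.9 K = 4.60 mm.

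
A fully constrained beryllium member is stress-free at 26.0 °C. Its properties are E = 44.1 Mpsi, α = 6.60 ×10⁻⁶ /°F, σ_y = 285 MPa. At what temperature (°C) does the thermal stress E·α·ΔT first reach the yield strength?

105 °C

E = 44.1 Mpsi = 304.1 GPa.
α = 6.60×10⁻⁶/°F × 9/5 = 11.9×10⁻⁶/K.
E·α·ΔT = 285.0 MPa ⇒ ΔT = 285.0 / (304.1×10³ × 11.9×10⁻⁶) = 78.90 K.
T = 26.0 + 78.90 = 104.9 °C.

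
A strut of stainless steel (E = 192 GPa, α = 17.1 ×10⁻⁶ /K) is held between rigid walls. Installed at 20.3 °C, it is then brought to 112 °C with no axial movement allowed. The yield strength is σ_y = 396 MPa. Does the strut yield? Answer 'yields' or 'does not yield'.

ΔT = 91.70 K. Constrained thermal stress σ = E·α·ΔT = 192.0×10³ MPa × 17.1×10⁻⁶ × 91.70 = 301 MPa (compressive).
Compare to σ_y = 396 MPa: σ < σ_y, so it does not yield.

does not yield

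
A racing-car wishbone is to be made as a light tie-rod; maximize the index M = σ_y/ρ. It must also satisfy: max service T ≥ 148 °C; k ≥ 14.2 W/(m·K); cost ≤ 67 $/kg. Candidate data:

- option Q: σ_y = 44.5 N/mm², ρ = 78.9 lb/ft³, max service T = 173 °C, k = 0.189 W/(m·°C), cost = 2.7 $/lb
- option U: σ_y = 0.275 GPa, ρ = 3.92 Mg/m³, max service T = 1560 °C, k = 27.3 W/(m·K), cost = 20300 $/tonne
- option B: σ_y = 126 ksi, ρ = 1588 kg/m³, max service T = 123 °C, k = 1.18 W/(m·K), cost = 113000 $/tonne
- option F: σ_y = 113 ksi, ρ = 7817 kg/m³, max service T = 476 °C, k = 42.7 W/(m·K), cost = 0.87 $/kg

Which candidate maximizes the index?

Screen on constraints: max service T ≥ 148 °C; k ≥ 14.2 W/(m·K); cost ≤ 67 $/kg. Survivors: option U, option F.
Convert each candidate to consistent units, then evaluate M:
  option U: σ_y = 275.0 MPa, ρ = 3920 kg/m³
  option F: σ_y = 779.1 MPa, ρ = 7817 kg/m³
  option F: M = 99.7 kN·m/kg
  option U: M = 70.2 kN·m/kg
Highest index: option F.

option F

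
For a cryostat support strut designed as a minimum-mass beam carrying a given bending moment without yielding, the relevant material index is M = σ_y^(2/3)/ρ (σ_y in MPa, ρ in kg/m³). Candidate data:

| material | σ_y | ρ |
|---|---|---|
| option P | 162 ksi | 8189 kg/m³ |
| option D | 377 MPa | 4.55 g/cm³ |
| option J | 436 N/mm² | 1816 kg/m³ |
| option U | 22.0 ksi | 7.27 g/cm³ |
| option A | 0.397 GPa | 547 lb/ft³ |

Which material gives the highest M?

option J

After converting to SI:
  option P: σ_y = 1117 MPa, ρ = 8189 kg/m³
  option D: σ_y = 377.0 MPa, ρ = 4550 kg/m³
  option J: σ_y = 436.0 MPa, ρ = 1816 kg/m³
  option U: σ_y = 151.7 MPa, ρ = 7270 kg/m³
  option A: σ_y = 397.0 MPa, ρ = 8762 kg/m³
  option J: M = 31.7×10⁻³
  option P: M = 13.1×10⁻³
  option D: M = 11.5×10⁻³
  option A: M = 6.16×10⁻³
  option U: M = 3.91×10⁻³
Option J has the largest M.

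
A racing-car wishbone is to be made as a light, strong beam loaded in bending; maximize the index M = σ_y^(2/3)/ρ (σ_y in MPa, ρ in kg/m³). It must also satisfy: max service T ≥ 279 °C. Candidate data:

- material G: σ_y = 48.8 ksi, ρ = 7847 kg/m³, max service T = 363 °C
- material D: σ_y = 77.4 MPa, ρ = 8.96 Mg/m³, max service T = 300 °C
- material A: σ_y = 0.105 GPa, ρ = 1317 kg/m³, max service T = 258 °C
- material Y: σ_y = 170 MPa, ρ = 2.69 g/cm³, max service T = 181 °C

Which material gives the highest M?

Screen on constraints: max service T ≥ 279 °C. Survivors: material G, material D.
Putting every candidate on a common basis:
  material G: σ_y = 336.5 MPa, ρ = 7847 kg/m³
  material D: σ_y = 77.40 MPa, ρ = 8960 kg/m³
  material G: M = 6.16×10⁻³
  material D: M = 2.03×10⁻³
Material G ranks first.

material G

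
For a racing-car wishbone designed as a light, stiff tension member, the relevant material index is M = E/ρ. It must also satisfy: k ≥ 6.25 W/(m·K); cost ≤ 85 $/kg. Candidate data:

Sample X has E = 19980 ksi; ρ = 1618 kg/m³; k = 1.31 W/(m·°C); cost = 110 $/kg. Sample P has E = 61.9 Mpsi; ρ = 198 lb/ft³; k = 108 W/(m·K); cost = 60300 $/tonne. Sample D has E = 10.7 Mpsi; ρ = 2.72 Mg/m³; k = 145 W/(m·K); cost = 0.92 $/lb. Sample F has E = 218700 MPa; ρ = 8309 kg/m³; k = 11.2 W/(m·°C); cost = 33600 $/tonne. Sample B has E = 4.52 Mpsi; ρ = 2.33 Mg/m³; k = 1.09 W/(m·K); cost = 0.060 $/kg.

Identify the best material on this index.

sample P

Screen on constraints: k ≥ 6.25 W/(m·K); cost ≤ 85 $/kg. Survivors: sample P, sample D, sample F.
In SI units:
  sample P: E = 426.8 GPa, ρ = 3172 kg/m³
  sample D: E = 73.77 GPa, ρ = 2720 kg/m³
  sample F: E = 218.7 GPa, ρ = 8309 kg/m³
  sample P: M = 135 MN·m/kg
  sample D: M = 27.1 MN·m/kg
  sample F: M = 26.3 MN·m/kg
Sample P ranks first.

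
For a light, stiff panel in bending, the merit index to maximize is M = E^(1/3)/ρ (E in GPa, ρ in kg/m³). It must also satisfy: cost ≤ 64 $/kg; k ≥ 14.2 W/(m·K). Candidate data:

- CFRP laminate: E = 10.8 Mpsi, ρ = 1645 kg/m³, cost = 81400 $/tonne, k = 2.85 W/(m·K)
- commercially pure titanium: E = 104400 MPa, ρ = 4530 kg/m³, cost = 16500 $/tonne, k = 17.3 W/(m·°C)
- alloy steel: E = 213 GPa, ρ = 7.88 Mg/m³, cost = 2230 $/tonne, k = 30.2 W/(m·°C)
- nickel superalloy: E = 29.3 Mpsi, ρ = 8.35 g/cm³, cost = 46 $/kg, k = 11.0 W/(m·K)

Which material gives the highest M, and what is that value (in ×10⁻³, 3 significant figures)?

commercially pure titanium, M = 1.04×10⁻³

Screen on constraints: cost ≤ 64 $/kg; k ≥ 14.2 W/(m·K). Survivors: commercially pure titanium, alloy steel.
Normalizing units and computing the index:
  commercially pure titanium: E = 104.4 GPa, ρ = 4530 kg/m³
  alloy steel: E = 213.0 GPa, ρ = 7880 kg/m³
  commercially pure titanium: M = 1.04×10⁻³
  alloy steel: M = 0.758×10⁻³
Commercially pure titanium ranks first.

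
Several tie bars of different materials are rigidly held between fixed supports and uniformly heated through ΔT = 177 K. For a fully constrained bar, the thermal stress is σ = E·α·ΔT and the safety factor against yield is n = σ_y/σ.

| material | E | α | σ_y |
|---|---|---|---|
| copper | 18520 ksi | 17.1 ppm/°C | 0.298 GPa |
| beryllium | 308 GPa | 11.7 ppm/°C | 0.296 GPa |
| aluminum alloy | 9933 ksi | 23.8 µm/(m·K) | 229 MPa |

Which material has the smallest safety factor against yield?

beryllium

Per material, after unit conversion:
  copper: E = 127.7, α = 17.1, σ_y = 298.0 → σ = 386 MPa, n = 0.771
  beryllium: E = 308.0, α = 11.7, σ_y = 296.0 → σ = 638 MPa, n = 0.464
  aluminum alloy: E = 68.49, α = 23.8, σ_y = 229.0 → σ = 289 MPa, n = 0.794
Beryllium has the lowest safety factor, n = 0.464.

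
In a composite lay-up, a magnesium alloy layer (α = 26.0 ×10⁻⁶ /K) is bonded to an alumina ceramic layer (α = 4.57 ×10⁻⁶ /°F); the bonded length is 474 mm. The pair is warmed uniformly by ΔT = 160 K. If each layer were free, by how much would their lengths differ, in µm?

1350 µm

alumina ceramic: α = 4.57×10⁻⁶/°F × 9/5 = 8.23×10⁻⁶/K.
Δα = |26.0 − 8.23|×10⁻⁶/K = 17.8×10⁻⁶/K.
ΔL_mismatch = Δα·L·ΔT = 17.8×10⁻⁶ × 474.0 mm × 160.0 K = 1350 µm.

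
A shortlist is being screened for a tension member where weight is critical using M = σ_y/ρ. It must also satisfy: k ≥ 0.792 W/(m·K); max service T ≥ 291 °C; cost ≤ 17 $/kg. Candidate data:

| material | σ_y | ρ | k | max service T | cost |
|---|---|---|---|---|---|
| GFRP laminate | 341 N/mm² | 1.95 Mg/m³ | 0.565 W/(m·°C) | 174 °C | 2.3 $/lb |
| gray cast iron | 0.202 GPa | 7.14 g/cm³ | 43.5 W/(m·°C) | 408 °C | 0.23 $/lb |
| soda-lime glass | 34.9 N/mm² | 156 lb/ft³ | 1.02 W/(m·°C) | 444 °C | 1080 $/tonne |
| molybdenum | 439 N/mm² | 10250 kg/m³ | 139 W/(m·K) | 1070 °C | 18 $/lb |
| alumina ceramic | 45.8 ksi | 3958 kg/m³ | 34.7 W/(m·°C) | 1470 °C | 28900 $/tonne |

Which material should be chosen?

Screen on constraints: k ≥ 0.792 W/(m·K); max service T ≥ 291 °C; cost ≤ 17 $/kg. Survivors: gray cast iron, soda-lime glass.
After converting to SI:
  gray cast iron: σ_y = 202.0 MPa, ρ = 7140 kg/m³
  soda-lime glass: σ_y = 34.90 MPa, ρ = 2499 kg/m³
  gray cast iron: M = 28.3 kN·m/kg
  soda-lime glass: M = 14.0 kN·m/kg
Highest index: gray cast iron.

gray cast iron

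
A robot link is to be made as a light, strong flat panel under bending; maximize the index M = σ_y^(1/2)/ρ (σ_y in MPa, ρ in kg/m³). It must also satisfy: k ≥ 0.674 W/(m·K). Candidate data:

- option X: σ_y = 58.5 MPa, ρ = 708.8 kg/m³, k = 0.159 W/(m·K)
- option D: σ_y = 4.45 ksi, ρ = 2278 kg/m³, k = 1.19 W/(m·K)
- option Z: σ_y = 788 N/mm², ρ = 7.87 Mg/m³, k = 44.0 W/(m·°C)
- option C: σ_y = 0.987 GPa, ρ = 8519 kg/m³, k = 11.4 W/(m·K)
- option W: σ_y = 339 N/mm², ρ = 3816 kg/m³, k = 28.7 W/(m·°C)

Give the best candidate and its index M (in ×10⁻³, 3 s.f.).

option W, M = 4.82×10⁻³

Screen on constraints: k ≥ 0.674 W/(m·K). Survivors: option D, option Z, option C, option W.
Convert each candidate to consistent units, then evaluate M:
  option D: σ_y = 30.68 MPa, ρ = 2278 kg/m³
  option Z: σ_y = 788.0 MPa, ρ = 7870 kg/m³
  option C: σ_y = 987.0 MPa, ρ = 8519 kg/m³
  option W: σ_y = 339.0 MPa, ρ = 3816 kg/m³
  option W: M = 4.82×10⁻³
  option C: M = 3.69×10⁻³
  option Z: M = 3.57×10⁻³
  option D: M = 2.43×10⁻³
Highest index: option W.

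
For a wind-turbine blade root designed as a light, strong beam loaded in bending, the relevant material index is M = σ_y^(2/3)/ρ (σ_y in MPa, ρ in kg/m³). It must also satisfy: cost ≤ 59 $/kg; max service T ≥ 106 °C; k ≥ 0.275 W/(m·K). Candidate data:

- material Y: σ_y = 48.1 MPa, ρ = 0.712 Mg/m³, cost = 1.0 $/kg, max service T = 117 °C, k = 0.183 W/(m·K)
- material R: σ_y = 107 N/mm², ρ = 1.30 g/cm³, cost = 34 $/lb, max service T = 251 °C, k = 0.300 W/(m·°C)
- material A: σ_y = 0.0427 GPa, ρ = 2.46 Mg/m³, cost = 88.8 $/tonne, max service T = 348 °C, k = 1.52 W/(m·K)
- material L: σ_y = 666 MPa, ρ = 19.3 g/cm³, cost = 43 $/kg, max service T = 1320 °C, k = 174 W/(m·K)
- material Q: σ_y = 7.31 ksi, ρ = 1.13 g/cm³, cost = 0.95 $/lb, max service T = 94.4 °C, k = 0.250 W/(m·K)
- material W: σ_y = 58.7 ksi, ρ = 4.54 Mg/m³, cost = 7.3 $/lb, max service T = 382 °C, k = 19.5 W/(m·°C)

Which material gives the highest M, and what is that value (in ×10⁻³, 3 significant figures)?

Screen on constraints: cost ≤ 59 $/kg; max service T ≥ 106 °C; k ≥ 0.275 W/(m·K). Survivors: material A, material L, material W.
Normalizing units and computing the index:
  material A: σ_y = 42.70 MPa, ρ = 2460 kg/m³
  material L: σ_y = 666.0 MPa, ρ = 19300 kg/m³
  material W: σ_y = 404.7 MPa, ρ = 4540 kg/m³
  material W: M = 12.1×10⁻³
  material A: M = 4.97×10⁻³
  material L: M = 3.95×10⁻³
The maximum is for material W.

material W, M = 12.1×10⁻³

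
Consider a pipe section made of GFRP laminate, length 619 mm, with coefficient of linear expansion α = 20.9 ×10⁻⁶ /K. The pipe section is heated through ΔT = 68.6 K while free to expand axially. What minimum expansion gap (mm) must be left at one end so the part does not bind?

0.887 mm

ΔL = α·L₀·ΔT = 20.9×10⁻⁶ × 619 mm × 68.60 K = 0.887 mm.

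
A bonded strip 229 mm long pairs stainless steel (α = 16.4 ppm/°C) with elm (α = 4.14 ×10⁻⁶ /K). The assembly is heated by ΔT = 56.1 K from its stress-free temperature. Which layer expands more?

stainless steel

α(stainless steel) = 16.4×10⁻⁶/K vs α(elm) = 4.14×10⁻⁶/K.
Higher α expands more for the same ΔT: stainless steel.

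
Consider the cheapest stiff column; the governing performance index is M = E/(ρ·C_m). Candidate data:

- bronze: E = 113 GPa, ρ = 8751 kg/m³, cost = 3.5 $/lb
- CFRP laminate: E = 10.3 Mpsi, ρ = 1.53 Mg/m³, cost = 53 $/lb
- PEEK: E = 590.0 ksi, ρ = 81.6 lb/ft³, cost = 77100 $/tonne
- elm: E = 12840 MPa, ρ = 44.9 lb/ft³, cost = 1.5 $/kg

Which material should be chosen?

elm

Convert each candidate to consistent units, then evaluate M:
  bronze: E = 113.0 GPa, ρ = 8751 kg/m³, cost = 7.716 $/kg
  CFRP laminate: E = 71.02 GPa, ρ = 1530 kg/m³, cost = 116.8 $/kg
  PEEK: E = 4.068 GPa, ρ = 1307 kg/m³, cost = 77.10 $/kg
  elm: E = 12.84 GPa, ρ = 719.2 kg/m³, cost = 1.500 $/kg
  elm: M = 11.9 MN·m per $
  bronze: M = 1.67 MN·m per $
  CFRP laminate: M = 0.397 MN·m per $
  PEEK: M = 0.0404 MN·m per $
The maximum is for elm.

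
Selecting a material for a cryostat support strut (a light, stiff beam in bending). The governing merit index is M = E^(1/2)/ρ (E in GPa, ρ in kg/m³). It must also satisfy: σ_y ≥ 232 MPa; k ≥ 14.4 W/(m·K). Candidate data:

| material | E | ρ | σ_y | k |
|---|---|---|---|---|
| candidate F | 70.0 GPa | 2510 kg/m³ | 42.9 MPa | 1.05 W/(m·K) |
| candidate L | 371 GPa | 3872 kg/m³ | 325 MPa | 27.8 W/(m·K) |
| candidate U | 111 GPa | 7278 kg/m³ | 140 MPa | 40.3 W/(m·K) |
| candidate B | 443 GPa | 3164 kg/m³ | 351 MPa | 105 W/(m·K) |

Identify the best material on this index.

candidate B

Screen on constraints: σ_y ≥ 232 MPa; k ≥ 14.4 W/(m·K). Survivors: candidate L, candidate B.
Per-candidate index values:
  candidate B: M = 6.65×10⁻³
  candidate L: M = 4.97×10⁻³
Candidate B ranks first.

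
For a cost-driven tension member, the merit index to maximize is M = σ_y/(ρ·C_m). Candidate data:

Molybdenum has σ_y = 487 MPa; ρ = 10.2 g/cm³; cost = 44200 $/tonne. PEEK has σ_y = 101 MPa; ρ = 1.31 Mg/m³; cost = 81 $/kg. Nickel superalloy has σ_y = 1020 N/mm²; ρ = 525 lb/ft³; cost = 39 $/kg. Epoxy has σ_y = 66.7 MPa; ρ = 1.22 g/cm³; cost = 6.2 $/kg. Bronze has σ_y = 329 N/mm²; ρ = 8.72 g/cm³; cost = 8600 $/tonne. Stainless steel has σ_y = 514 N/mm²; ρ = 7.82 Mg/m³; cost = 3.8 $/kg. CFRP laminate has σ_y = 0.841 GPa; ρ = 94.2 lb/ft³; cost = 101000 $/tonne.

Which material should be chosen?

stainless steel

After converting to SI:
  molybdenum: σ_y = 487.0 MPa, ρ = 10200 kg/m³, cost = 44.20 $/kg
  PEEK: σ_y = 101.0 MPa, ρ = 1310 kg/m³, cost = 81.00 $/kg
  nickel superalloy: σ_y = 1020 MPa, ρ = 8410 kg/m³, cost = 39.00 $/kg
  epoxy: σ_y = 66.70 MPa, ρ = 1220 kg/m³, cost = 6.200 $/kg
  bronze: σ_y = 329.0 MPa, ρ = 8720 kg/m³, cost = 8.600 $/kg
  stainless steel: σ_y = 514.0 MPa, ρ = 7820 kg/m³, cost = 3.800 $/kg
  CFRP laminate: σ_y = 841.0 MPa, ρ = 1509 kg/m³, cost = 101.0 $/kg
  stainless steel: M = 17.3 kN·m per $
  epoxy: M = 8.82 kN·m per $
  CFRP laminate: M = 5.52 kN·m per $
  bronze: M = 4.39 kN·m per $
  nickel superalloy: M = 3.11 kN·m per $
  molybdenum: M = 1.08 kN·m per $
  PEEK: M = 0.952 kN·m per $
The maximum is for stainless steel.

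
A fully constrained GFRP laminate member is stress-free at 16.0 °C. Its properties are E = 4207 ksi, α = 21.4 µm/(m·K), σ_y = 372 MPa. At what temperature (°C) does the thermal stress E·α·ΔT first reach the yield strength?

E = 4207 ksi = 29.01 GPa.
E·α·ΔT = 372.0 MPa ⇒ ΔT = 372.0 / (29.01×10³ × 21.4×10⁻⁶) = 599.3 K.
T = 16.0 + 599.3 = 615.3 °C.

615 °C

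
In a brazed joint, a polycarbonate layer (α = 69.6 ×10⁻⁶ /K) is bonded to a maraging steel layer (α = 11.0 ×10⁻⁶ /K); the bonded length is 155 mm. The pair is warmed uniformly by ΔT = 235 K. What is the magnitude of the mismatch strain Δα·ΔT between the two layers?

0.0138

Δα = |69.6 − 11.0|×10⁻⁶/K = 58.6×10⁻⁶/K.
Mismatch strain = Δα·ΔT = 58.6×10⁻⁶ × 235.0 = 0.0138.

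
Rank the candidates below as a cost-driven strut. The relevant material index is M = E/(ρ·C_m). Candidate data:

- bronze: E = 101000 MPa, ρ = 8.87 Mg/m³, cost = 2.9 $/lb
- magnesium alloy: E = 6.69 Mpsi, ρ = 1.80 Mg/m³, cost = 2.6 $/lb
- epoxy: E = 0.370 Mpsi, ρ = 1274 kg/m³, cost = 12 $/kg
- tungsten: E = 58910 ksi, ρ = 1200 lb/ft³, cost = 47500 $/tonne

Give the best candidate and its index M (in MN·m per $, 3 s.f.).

magnesium alloy, M = 4.47 MN·m per $

After converting to SI:
  bronze: E = 101.0 GPa, ρ = 8870 kg/m³, cost = 6.393 $/kg
  magnesium alloy: E = 46.13 GPa, ρ = 1800 kg/m³, cost = 5.732 $/kg
  epoxy: E = 2.551 GPa, ρ = 1274 kg/m³, cost = 12.00 $/kg
  tungsten: E = 406.2 GPa, ρ = 19220 kg/m³, cost = 47.50 $/kg
  magnesium alloy: M = 4.47 MN·m per $
  bronze: M = 1.78 MN·m per $
  tungsten: M = 0.445 MN·m per $
  epoxy: M = 0.167 MN·m per $
Magnesium alloy has the largest M.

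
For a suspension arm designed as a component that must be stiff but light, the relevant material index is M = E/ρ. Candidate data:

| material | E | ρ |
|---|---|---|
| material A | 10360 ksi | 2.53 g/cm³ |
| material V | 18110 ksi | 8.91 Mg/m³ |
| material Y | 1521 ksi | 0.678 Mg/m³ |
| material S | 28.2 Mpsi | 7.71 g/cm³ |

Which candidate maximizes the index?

material A

Putting every candidate on a common basis:
  material A: E = 71.43 GPa, ρ = 2530 kg/m³
  material V: E = 124.9 GPa, ρ = 8910 kg/m³
  material Y: E = 10.49 GPa, ρ = 678.0 kg/m³
  material S: E = 194.4 GPa, ρ = 7710 kg/m³
  material A: M = 28.2 MN·m/kg
  material S: M = 25.2 MN·m/kg
  material Y: M = 15.5 MN·m/kg
  material V: M = 14.0 MN·m/kg
The maximum is for material A.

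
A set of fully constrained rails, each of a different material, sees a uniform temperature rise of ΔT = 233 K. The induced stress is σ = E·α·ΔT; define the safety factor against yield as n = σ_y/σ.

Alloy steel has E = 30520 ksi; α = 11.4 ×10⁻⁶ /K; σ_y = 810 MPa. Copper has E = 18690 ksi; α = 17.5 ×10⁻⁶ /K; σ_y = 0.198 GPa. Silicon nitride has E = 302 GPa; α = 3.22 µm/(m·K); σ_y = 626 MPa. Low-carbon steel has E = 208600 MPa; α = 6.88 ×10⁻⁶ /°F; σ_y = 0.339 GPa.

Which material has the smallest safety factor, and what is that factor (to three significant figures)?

copper, n = 0.377

Per material, after unit conversion:
  alloy steel: E = 210.4, α = 11.4, σ_y = 810.0 → σ = 559 MPa, n = 1.45
  copper: E = 128.9, α = 17.5, σ_y = 198.0 → σ = 525 MPa, n = 0.377
  silicon nitride: E = 302.0, α = 3.22, σ_y = 626.0 → σ = 227 MPa, n = 2.76
  low-carbon steel: E = 208.6, α = 12.4, σ_y = 339.0 → σ = 602 MPa, n = 0.563
Copper has the lowest safety factor, n = 0.377.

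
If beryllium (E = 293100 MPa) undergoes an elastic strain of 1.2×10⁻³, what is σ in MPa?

352 MPa

E = 293100 MPa = 293.1 GPa.
σ = E·ε = 293100 MPa × 1.2×10⁻³ = 352 MPa.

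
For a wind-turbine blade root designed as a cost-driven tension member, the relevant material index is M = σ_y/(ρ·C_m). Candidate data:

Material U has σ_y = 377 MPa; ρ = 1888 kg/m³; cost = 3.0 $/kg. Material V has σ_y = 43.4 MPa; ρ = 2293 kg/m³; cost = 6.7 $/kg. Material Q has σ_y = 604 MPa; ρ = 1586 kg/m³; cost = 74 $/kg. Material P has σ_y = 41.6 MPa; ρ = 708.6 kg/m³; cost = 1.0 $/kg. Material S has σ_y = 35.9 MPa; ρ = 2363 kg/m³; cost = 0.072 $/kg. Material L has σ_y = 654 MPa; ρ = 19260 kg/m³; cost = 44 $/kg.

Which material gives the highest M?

material S

Computing M directly (units already consistent):
  material S: M = 211 kN·m per $
  material U: M = 66.6 kN·m per $
  material P: M = 58.7 kN·m per $
  material Q: M = 5.15 kN·m per $
  material V: M = 2.82 kN·m per $
  material L: M = 0.772 kN·m per $
Highest index: material S.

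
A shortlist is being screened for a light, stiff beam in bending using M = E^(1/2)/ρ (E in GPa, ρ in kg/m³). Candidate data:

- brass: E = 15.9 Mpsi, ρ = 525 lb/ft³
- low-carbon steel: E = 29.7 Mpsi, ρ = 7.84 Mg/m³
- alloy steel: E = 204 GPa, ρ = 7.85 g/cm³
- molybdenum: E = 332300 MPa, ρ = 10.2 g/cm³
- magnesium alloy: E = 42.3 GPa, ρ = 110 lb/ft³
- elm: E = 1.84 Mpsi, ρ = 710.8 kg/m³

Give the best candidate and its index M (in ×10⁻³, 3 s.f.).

In SI units:
  brass: E = 109.6 GPa, ρ = 8410 kg/m³
  low-carbon steel: E = 204.8 GPa, ρ = 7840 kg/m³
  alloy steel: E = 204.0 GPa, ρ = 7850 kg/m³
  molybdenum: E = 332.3 GPa, ρ = 10200 kg/m³
  magnesium alloy: E = 42.30 GPa, ρ = 1762 kg/m³
  elm: E = 12.69 GPa, ρ = 710.8 kg/m³
  elm: M = 5.01×10⁻³
  magnesium alloy: M = 3.69×10⁻³
  low-carbon steel: M = 1.83×10⁻³
  alloy steel: M = 1.82×10⁻³
  molybdenum: M = 1.79×10⁻³
  brass: M = 1.25×10⁻³
The maximum is for elm.

elm, M = 5.01×10⁻³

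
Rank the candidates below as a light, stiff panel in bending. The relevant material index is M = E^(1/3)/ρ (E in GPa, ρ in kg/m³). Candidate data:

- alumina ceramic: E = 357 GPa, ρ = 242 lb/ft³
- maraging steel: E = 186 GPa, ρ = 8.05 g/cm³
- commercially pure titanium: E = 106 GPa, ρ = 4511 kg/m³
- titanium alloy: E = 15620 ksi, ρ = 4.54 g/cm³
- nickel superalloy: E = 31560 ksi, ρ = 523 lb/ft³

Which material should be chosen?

alumina ceramic

After converting to SI:
  alumina ceramic: E = 357.0 GPa, ρ = 3876 kg/m³
  maraging steel: E = 186.0 GPa, ρ = 8050 kg/m³
  commercially pure titanium: E = 106.0 GPa, ρ = 4511 kg/m³
  titanium alloy: E = 107.7 GPa, ρ = 4540 kg/m³
  nickel superalloy: E = 217.6 GPa, ρ = 8378 kg/m³
  alumina ceramic: M = 1.83×10⁻³
  commercially pure titanium: M = 1.05×10⁻³
  titanium alloy: M = 1.05×10⁻³
  nickel superalloy: M = 0.718×10⁻³
  maraging steel: M = 0.709×10⁻³
Highest index: alumina ceramic.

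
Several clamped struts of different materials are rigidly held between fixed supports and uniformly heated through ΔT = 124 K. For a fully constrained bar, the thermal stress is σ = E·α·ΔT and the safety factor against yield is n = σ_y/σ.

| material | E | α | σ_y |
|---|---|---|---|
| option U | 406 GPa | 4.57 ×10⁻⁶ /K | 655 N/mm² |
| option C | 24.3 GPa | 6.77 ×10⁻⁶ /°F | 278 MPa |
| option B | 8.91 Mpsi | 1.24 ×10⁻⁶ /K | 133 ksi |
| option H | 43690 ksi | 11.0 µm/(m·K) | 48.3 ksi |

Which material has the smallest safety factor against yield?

option H

Converting E to GPa, α to ×10⁻⁶/K, σ_y to MPa, then σ and n for each:
  option U: E = 406.0, α = 4.57, σ_y = 655.0 → σ = 230 MPa, n = 2.85
  option C: E = 24.30, α = 12.2, σ_y = 278.0 → σ = 36.7 MPa, n = 7.57
  option B: E = 61.43, α = 1.24, σ_y = 917.0 → σ = 9.45 MPa, n = 97.1
  option H: E = 301.2, α = 11.0, σ_y = 333.0 → σ = 411 MPa, n = 0.810
The minimum is option H at n = 0.810.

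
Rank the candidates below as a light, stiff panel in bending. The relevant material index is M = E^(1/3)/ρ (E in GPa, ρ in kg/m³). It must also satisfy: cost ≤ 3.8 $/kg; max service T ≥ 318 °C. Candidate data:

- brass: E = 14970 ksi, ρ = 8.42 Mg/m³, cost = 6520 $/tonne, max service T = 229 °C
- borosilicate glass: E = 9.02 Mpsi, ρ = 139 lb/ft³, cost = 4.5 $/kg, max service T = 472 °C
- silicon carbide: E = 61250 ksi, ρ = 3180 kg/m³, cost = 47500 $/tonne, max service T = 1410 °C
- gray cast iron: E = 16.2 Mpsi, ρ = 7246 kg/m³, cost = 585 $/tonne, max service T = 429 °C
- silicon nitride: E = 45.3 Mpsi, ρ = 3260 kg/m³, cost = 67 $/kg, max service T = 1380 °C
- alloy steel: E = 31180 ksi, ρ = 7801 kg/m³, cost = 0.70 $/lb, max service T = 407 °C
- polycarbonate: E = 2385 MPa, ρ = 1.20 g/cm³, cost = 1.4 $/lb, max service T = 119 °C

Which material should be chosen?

alloy steel

Screen on constraints: cost ≤ 3.8 $/kg; max service T ≥ 318 °C. Survivors: gray cast iron, alloy steel.
Convert each candidate to consistent units, then evaluate M:
  gray cast iron: E = 111.7 GPa, ρ = 7246 kg/m³
  alloy steel: E = 215.0 GPa, ρ = 7801 kg/m³
  alloy steel: M = 0.768×10⁻³
  gray cast iron: M = 0.665×10⁻³
Alloy steel ranks first.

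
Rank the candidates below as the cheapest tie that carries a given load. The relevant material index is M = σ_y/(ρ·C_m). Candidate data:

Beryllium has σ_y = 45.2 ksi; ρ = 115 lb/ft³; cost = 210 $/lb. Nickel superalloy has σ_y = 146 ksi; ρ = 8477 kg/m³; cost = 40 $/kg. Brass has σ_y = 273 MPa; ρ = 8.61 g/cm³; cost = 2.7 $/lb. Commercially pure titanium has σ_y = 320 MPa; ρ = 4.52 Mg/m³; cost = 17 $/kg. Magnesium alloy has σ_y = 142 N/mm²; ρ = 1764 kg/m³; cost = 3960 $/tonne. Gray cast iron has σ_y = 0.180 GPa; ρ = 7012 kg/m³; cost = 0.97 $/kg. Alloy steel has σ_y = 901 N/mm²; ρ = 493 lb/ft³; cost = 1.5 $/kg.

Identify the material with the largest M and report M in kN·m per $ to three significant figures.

Normalizing units and computing the index:
  beryllium: σ_y = 311.6 MPa, ρ = 1842 kg/m³, cost = 463.0 $/kg
  nickel superalloy: σ_y = 1007 MPa, ρ = 8477 kg/m³, cost = 40.00 $/kg
  brass: σ_y = 273.0 MPa, ρ = 8610 kg/m³, cost = 5.952 $/kg
  commercially pure titanium: σ_y = 320.0 MPa, ρ = 4520 kg/m³, cost = 17.00 $/kg
  magnesium alloy: σ_y = 142.0 MPa, ρ = 1764 kg/m³, cost = 3.960 $/kg
  gray cast iron: σ_y = 180.0 MPa, ρ = 7012 kg/m³, cost = 0.9700 $/kg
  alloy steel: σ_y = 901.0 MPa, ρ = 7897 kg/m³, cost = 1.500 $/kg
  alloy steel: M = 76.1 kN·m per $
  gray cast iron: M = 26.5 kN·m per $
  magnesium alloy: M = 20.3 kN·m per $
  brass: M = 5.33 kN·m per $
  commercially pure titanium: M = 4.16 kN·m per $
  nickel superalloy: M = 2.97 kN·m per $
  beryllium: M = 0.365 kN·m per $
Alloy steel has the largest M.

alloy steel, M = 76.1 kN·m per $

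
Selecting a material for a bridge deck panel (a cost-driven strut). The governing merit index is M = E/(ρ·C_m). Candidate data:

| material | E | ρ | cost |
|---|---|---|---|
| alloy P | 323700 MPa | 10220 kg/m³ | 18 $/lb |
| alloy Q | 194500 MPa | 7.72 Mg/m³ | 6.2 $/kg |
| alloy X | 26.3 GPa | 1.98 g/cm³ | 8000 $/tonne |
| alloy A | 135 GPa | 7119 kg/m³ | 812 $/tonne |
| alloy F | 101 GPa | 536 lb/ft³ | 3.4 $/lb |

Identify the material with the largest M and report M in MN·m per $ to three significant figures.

alloy A, M = 23.4 MN·m per $

Normalizing units and computing the index:
  alloy P: E = 323.7 GPa, ρ = 10220 kg/m³, cost = 39.68 $/kg
  alloy Q: E = 194.5 GPa, ρ = 7720 kg/m³, cost = 6.200 $/kg
  alloy X: E = 26.30 GPa, ρ = 1980 kg/m³, cost = 8.000 $/kg
  alloy A: E = 135.0 GPa, ρ = 7119 kg/m³, cost = 0.8120 $/kg
  alloy F: E = 101.0 GPa, ρ = 8586 kg/m³, cost = 7.496 $/kg
  alloy A: M = 23.4 MN·m per $
  alloy Q: M = 4.06 MN·m per $
  alloy X: M = 1.66 MN·m per $
  alloy F: M = 1.57 MN·m per $
  alloy P: M = 0.798 MN·m per $
Alloy A has the largest M.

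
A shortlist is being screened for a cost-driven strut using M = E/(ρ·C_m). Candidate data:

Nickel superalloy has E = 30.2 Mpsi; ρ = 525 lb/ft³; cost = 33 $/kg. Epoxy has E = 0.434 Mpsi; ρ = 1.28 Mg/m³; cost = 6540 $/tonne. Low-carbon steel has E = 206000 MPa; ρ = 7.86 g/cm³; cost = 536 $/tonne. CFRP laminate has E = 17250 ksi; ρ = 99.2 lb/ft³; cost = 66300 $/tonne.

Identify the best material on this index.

After converting to SI:
  nickel superalloy: E = 208.2 GPa, ρ = 8410 kg/m³, cost = 33.00 $/kg
  epoxy: E = 2.992 GPa, ρ = 1280 kg/m³, cost = 6.540 $/kg
  low-carbon steel: E = 206.0 GPa, ρ = 7860 kg/m³, cost = 0.5360 $/kg
  CFRP laminate: E = 118.9 GPa, ρ = 1589 kg/m³, cost = 66.30 $/kg
  low-carbon steel: M = 48.9 MN·m per $
  CFRP laminate: M = 1.13 MN·m per $
  nickel superalloy: M = 0.750 MN·m per $
  epoxy: M = 0.357 MN·m per $
The maximum is for low-carbon steel.

low-carbon steel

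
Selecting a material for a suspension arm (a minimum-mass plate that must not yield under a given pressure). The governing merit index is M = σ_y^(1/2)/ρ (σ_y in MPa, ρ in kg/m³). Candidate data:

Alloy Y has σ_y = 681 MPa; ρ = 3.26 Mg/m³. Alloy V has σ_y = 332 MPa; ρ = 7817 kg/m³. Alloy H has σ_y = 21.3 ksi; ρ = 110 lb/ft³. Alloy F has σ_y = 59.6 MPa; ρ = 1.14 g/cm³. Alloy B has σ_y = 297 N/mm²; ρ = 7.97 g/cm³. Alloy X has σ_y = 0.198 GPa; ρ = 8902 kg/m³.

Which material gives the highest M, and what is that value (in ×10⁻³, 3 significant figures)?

alloy Y, M = 8.00×10⁻³

After converting to SI:
  alloy Y: σ_y = 681.0 MPa, ρ = 3260 kg/m³
  alloy V: σ_y = 332.0 MPa, ρ = 7817 kg/m³
  alloy H: σ_y = 146.9 MPa, ρ = 1762 kg/m³
  alloy F: σ_y = 59.60 MPa, ρ = 1140 kg/m³
  alloy B: σ_y = 297.0 MPa, ρ = 7970 kg/m³
  alloy X: σ_y = 198.0 MPa, ρ = 8902 kg/m³
  alloy Y: M = 8.00×10⁻³
  alloy H: M = 6.88×10⁻³
  alloy F: M = 6.77×10⁻³
  alloy V: M = 2.33×10⁻³
  alloy B: M = 2.16×10⁻³
  alloy X: M = 1.58×10⁻³
The maximum is for alloy Y.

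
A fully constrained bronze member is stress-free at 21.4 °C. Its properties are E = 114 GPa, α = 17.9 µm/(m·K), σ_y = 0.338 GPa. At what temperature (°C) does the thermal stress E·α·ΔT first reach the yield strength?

187 °C

σ_y = 0.338 GPa = 338.0 MPa.
E·α·ΔT = 338.0 MPa ⇒ ΔT = 338.0 / (114.0×10³ × 17.9×10⁻⁶) = 165.6 K.
T = 21.4 + 165.6 = 187.0 °C.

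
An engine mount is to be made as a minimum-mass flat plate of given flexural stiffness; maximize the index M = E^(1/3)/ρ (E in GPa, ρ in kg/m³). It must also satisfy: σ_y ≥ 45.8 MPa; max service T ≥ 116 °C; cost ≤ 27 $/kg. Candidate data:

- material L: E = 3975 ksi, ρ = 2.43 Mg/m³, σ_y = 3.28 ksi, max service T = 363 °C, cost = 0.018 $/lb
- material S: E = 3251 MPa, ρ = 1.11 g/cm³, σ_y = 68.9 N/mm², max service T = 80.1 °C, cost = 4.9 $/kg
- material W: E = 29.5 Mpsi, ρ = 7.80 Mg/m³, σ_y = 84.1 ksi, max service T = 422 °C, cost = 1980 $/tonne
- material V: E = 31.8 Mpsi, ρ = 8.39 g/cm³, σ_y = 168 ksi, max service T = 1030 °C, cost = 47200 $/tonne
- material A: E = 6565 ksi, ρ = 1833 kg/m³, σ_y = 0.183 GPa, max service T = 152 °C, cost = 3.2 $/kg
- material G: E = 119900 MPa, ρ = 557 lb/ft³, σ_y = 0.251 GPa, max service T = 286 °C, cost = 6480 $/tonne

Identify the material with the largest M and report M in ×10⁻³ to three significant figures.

Screen on constraints: σ_y ≥ 45.8 MPa; max service T ≥ 116 °C; cost ≤ 27 $/kg. Survivors: material W, material A, material G.
Convert each candidate to consistent units, then evaluate M:
  material W: E = 203.4 GPa, ρ = 7800 kg/m³
  material A: E = 45.26 GPa, ρ = 1833 kg/m³
  material G: E = 119.9 GPa, ρ = 8922 kg/m³
  material A: M = 1.94×10⁻³
  material W: M = 0.754×10⁻³
  material G: M = 0.553×10⁻³
Material A has the largest M.

material A, M = 1.94×10⁻³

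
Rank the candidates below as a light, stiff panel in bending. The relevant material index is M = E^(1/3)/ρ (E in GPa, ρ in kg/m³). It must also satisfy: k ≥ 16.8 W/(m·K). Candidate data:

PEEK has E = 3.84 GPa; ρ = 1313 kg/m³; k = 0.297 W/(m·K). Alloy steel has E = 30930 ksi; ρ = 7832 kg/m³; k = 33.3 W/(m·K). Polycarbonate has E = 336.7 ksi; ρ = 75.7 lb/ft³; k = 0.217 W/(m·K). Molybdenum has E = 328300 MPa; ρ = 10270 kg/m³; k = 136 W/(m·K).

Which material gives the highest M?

Screen on constraints: k ≥ 16.8 W/(m·K). Survivors: alloy steel, molybdenum.
In SI units:
  alloy steel: E = 213.3 GPa, ρ = 7832 kg/m³
  molybdenum: E = 328.3 GPa, ρ = 10270 kg/m³
  alloy steel: M = 0.763×10⁻³
  molybdenum: M = 0.672×10⁻³
Highest index: alloy steel.

alloy steel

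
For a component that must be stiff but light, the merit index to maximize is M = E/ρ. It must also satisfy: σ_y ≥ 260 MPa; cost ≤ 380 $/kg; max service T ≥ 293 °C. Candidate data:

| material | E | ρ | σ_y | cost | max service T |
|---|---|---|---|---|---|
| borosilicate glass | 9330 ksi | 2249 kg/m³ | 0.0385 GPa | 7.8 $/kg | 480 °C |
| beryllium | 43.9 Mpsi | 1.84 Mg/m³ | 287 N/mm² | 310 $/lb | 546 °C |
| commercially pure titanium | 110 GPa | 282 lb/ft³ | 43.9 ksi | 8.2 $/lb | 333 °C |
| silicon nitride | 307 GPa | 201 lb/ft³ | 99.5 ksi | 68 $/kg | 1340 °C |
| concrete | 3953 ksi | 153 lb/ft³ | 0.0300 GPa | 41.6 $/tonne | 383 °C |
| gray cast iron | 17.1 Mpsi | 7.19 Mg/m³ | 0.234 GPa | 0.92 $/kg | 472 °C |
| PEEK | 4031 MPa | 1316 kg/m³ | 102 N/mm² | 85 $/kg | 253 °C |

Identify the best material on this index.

Screen on constraints: σ_y ≥ 260 MPa; cost ≤ 380 $/kg; max service T ≥ 293 °C. Survivors: commercially pure titanium, silicon nitride.
Putting every candidate on a common basis:
  commercially pure titanium: E = 110.0 GPa, ρ = 4517 kg/m³
  silicon nitride: E = 307.0 GPa, ρ = 3220 kg/m³
  silicon nitride: M = 95.4 MN·m/kg
  commercially pure titanium: M = 24.4 MN·m/kg
Silicon nitride ranks first.

silicon nitride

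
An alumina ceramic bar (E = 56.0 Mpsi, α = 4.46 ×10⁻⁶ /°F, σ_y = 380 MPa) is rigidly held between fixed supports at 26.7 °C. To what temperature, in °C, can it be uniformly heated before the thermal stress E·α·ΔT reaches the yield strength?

149 °C

E = 56.0 Mpsi = 386.1 GPa.
α = 4.46×10⁻⁶/°F × 9/5 = 8.03×10⁻⁶/K.
E·α·ΔT = 380.0 MPa ⇒ ΔT = 380.0 / (386.1×10³ × 8.03×10⁻⁶) = 122.6 K.
T = 26.7 + 122.6 = 149.3 °C.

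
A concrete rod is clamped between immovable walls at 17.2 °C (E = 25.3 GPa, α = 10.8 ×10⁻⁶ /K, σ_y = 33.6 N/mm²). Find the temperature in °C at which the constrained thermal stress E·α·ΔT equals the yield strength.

140 °C

σ_y = 33.6 N/mm² = 33.60 MPa.
E·α·ΔT = 33.60 MPa ⇒ ΔT = 33.60 / (25.30×10³ × 10.8×10⁻⁶) = 123.0 K.
T = 17.2 + 123.0 = 140.2 °C.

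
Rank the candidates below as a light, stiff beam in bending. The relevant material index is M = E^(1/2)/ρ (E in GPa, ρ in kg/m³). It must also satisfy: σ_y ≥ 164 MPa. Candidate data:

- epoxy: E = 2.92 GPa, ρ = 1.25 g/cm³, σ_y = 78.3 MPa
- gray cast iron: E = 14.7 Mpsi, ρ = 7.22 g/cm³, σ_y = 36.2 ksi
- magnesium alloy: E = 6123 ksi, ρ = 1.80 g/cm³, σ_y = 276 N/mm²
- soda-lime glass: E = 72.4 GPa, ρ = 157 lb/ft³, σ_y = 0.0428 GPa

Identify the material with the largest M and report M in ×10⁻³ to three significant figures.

Screen on constraints: σ_y ≥ 164 MPa. Survivors: gray cast iron, magnesium alloy.
In SI units:
  gray cast iron: E = 101.4 GPa, ρ = 7220 kg/m³
  magnesium alloy: E = 42.22 GPa, ρ = 1800 kg/m³
  magnesium alloy: M = 3.61×10⁻³
  gray cast iron: M = 1.39×10⁻³
Highest index: magnesium alloy.

magnesium alloy, M = 3.61×10⁻³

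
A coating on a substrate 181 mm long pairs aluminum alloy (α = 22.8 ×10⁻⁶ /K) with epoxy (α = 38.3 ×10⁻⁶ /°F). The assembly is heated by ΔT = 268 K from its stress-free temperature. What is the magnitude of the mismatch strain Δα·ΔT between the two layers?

epoxy: α = 38.3×10⁻⁶/°F × 9/5 = 68.9×10⁻⁶/K.
Δα = |22.8 − 68.9|×10⁻⁶/K = 46.1×10⁻⁶/K.
Mismatch strain = Δα·ΔT = 46.1×10⁻⁶ × 268.0 = 0.0124.

0.0124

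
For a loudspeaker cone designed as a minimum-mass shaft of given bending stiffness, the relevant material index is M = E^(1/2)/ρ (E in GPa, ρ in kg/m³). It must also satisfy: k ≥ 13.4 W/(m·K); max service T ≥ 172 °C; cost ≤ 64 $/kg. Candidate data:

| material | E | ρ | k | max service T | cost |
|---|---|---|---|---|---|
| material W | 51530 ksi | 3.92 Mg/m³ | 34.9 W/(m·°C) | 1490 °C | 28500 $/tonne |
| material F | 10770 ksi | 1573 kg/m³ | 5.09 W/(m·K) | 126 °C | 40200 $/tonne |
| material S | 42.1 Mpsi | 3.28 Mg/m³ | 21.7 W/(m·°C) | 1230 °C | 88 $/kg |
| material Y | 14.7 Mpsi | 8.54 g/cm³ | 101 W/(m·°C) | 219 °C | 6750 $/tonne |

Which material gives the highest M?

material W

Screen on constraints: k ≥ 13.4 W/(m·K); max service T ≥ 172 °C; cost ≤ 64 $/kg. Survivors: material W, material Y.
After converting to SI:
  material W: E = 355.3 GPa, ρ = 3920 kg/m³
  material Y: E = 101.4 GPa, ρ = 8540 kg/m³
  material W: M = 4.81×10⁻³
  material Y: M = 1.18×10⁻³
Material W ranks first.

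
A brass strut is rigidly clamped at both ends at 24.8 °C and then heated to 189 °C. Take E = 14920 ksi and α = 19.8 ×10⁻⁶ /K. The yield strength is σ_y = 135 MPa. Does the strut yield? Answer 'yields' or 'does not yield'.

yields

E = 14920 ksi = 102.9 GPa.
ΔT = 164.2 K. Constrained thermal stress σ = E·α·ΔT = 102.9×10³ MPa × 19.8×10⁻⁶ × 164.2 = 334 MPa (compressive).
Compare to σ_y = 135 MPa: σ ≥ σ_y, so it yields.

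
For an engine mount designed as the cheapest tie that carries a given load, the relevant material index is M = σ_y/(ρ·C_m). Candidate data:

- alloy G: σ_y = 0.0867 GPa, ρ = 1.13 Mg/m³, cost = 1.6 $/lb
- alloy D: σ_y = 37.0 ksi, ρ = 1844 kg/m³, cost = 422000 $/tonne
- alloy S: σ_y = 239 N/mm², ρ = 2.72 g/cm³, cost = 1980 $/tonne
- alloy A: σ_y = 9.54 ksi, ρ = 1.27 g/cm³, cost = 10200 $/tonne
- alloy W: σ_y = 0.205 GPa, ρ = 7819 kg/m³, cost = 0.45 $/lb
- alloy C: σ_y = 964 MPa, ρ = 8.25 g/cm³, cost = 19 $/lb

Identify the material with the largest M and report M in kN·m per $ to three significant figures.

In SI units:
  alloy G: σ_y = 86.70 MPa, ρ = 1130 kg/m³, cost = 3.527 $/kg
  alloy D: σ_y = 255.1 MPa, ρ = 1844 kg/m³, cost = 422.0 $/kg
  alloy S: σ_y = 239.0 MPa, ρ = 2720 kg/m³, cost = 1.980 $/kg
  alloy A: σ_y = 65.78 MPa, ρ = 1270 kg/m³, cost = 10.20 $/kg
  alloy W: σ_y = 205.0 MPa, ρ = 7819 kg/m³, cost = 0.9921 $/kg
  alloy C: σ_y = 964.0 MPa, ρ = 8250 kg/m³, cost = 41.89 $/kg
  alloy S: M = 44.4 kN·m per $
  alloy W: M = 26.4 kN·m per $
  alloy G: M = 21.8 kN·m per $
  alloy A: M = 5.08 kN·m per $
  alloy C: M = 2.79 kN·m per $
  alloy D: M = 0.328 kN·m per $
The maximum is for alloy S.

alloy S, M = 44.4 kN·m per $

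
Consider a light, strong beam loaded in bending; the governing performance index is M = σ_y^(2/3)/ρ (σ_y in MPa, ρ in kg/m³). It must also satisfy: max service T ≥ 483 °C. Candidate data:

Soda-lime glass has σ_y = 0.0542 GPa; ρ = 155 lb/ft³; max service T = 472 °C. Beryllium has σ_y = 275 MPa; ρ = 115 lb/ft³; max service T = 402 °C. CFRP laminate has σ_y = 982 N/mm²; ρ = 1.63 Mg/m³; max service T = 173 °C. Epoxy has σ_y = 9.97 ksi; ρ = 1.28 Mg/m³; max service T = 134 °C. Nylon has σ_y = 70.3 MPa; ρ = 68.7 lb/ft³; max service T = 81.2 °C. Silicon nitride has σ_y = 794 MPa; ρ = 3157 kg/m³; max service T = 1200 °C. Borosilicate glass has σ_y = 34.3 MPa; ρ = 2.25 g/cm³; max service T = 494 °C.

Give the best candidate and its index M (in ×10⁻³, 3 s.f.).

Screen on constraints: max service T ≥ 483 °C. Survivors: silicon nitride, borosilicate glass.
Putting every candidate on a common basis:
  silicon nitride: σ_y = 794.0 MPa, ρ = 3157 kg/m³
  borosilicate glass: σ_y = 34.30 MPa, ρ = 2250 kg/m³
  silicon nitride: M = 27.2×10⁻³
  borosilicate glass: M = 4.69×10⁻³
Silicon nitride has the largest M.

silicon nitride, M = 27.2×10⁻³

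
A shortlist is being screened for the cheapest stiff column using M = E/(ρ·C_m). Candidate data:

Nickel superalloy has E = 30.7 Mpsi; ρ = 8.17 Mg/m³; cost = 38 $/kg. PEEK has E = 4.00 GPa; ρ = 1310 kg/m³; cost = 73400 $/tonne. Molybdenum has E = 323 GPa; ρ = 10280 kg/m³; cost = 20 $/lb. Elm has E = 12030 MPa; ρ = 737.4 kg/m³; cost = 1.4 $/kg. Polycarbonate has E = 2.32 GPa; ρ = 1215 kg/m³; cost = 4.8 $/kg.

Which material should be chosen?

elm

In SI units:
  nickel superalloy: E = 211.7 GPa, ρ = 8170 kg/m³, cost = 38.00 $/kg
  PEEK: E = 4.000 GPa, ρ = 1310 kg/m³, cost = 73.40 $/kg
  molybdenum: E = 323.0 GPa, ρ = 10280 kg/m³, cost = 44.09 $/kg
  elm: E = 12.03 GPa, ρ = 737.4 kg/m³, cost = 1.400 $/kg
  polycarbonate: E = 2.320 GPa, ρ = 1215 kg/m³, cost = 4.800 $/kg
  elm: M = 11.7 MN·m per $
  molybdenum: M = 0.713 MN·m per $
  nickel superalloy: M = 0.682 MN·m per $
  polycarbonate: M = 0.398 MN·m per $
  PEEK: M = 0.0416 MN·m per $
Elm ranks first.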